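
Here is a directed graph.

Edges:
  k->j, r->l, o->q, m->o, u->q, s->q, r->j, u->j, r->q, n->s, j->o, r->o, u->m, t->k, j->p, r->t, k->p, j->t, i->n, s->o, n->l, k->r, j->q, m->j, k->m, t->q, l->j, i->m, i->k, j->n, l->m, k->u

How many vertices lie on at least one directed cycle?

A vertex is on a directed cycle iff it belongs to a strongly connected component of size ≥ 2 (or has a self-loop).
The vertices on cycles are {j, k, l, m, n, r, t, u} — 8 in total.

8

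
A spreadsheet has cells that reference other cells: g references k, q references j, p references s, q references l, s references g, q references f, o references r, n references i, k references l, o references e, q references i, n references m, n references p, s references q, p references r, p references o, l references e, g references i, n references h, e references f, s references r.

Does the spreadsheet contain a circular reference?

No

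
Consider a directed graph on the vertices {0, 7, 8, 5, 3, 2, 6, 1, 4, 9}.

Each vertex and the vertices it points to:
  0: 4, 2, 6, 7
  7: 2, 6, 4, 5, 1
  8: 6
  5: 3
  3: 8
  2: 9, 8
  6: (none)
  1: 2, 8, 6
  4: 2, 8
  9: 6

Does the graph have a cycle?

DFS with white/gray/black marking, starting from 3:
3 gray
  8 gray
    6 gray
    6 black
  8 black
3 black
0 gray
  4 gray
    2 gray
      9 gray
        9→6: 6 black — skip
      9 black
      2→8: 8 black — skip
    2 black
    4→8: 8 black — skip
  4 black
  0→2: 2 black — skip
  0→6: 6 black — skip
  7 gray
    7→2: 2 black — skip
    7→6: 6 black — skip
    7→4: 4 black — skip
    5 gray
      5→3: 3 black — skip
    5 black
    1 gray
      1→2: 2 black — skip
      1→8: 8 black — skip
      1→6: 6 black — skip
    1 black
  7 black
0 black
Every edge goes to a white or black vertex — no back edge, so the graph is acyclic.

No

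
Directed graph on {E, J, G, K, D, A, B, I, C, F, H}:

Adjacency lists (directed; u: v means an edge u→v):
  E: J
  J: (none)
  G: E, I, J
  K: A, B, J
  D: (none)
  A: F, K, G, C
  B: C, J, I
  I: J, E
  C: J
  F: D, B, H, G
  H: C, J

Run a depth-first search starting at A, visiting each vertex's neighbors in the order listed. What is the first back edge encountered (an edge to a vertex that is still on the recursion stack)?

DFS from A (visiting each vertex's neighbors in the order listed); mark gray on enter, black on exit:
A gray
  F gray
    D gray
    D black
    B gray
      C gray
        J gray
        J black
      C black
      B→J: J black — skip
      I gray
        I→J: J black — skip
        E gray
          E→J: J black — skip
        E black
      I black
    B black
    H gray
      H→C: C black — skip
      H→J: J black — skip
    H black
    G gray
      G→E: E black — skip
      G→I: I black — skip
      G→J: J black — skip
    G black
  F black
  K gray
    K→A: A is gray → back edge
First back edge: K → A.

K->A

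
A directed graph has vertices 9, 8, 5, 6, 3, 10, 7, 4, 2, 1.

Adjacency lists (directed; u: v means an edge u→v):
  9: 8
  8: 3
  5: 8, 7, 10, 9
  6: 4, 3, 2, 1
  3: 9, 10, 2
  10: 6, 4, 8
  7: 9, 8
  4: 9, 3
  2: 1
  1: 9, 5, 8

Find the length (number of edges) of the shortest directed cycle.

3

For each vertex v, BFS finds the shortest path from v back to v.
The shortest such closed walk is 3 → 10 → 8 → 3, length 3.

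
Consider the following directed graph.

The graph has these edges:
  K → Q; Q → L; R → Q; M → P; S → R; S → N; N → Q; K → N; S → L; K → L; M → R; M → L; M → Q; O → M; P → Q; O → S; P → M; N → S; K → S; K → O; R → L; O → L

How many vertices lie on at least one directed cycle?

4

A vertex is on a directed cycle iff it belongs to a strongly connected component of size ≥ 2 (or has a self-loop).
The vertices on cycles are {M, N, P, S} — 4 in total.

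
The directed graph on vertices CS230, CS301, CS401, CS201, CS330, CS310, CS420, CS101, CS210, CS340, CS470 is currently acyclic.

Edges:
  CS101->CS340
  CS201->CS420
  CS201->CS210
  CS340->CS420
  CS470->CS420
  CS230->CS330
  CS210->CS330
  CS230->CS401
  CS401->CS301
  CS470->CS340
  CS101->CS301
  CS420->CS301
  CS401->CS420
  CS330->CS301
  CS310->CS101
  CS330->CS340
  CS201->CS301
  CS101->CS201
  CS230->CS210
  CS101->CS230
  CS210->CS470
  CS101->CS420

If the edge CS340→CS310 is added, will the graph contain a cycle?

Yes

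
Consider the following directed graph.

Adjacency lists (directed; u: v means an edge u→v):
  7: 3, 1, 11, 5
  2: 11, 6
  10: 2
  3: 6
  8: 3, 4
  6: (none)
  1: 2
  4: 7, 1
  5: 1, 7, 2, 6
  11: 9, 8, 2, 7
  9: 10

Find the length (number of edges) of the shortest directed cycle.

2

For each vertex v, BFS finds the shortest path from v back to v.
The shortest such closed walk is 7 → 11 → 7, length 2.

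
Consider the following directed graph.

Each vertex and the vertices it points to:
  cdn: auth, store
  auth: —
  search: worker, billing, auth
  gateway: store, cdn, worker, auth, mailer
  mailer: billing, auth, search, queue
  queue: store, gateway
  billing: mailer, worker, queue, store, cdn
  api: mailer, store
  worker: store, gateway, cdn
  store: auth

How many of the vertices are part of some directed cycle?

6

A vertex is on a directed cycle iff it belongs to a strongly connected component of size ≥ 2 (or has a self-loop).
The vertices on cycles are {queue, mailer, search, worker, billing, gateway} — 6 in total.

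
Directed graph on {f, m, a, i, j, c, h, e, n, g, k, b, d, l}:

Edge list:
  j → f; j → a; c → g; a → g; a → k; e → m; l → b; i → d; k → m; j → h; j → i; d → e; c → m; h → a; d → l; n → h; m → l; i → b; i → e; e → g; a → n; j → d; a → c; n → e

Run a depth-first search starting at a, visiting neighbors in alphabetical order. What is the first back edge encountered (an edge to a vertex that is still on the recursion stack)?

DFS from a (visiting neighbors in alphabetical order); mark gray on enter, black on exit:
a gray
  c gray
    g gray
    g black
    m gray
      l gray
        b gray
        b black
      l black
    m black
  c black
  a→g: g black — skip
  k gray
    k→m: m black — skip
  k black
  n gray
    e gray
      e→g: g black — skip
      e→m: m black — skip
    e black
    h gray
      h→a: a is gray → back edge
First back edge: h → a.

h→a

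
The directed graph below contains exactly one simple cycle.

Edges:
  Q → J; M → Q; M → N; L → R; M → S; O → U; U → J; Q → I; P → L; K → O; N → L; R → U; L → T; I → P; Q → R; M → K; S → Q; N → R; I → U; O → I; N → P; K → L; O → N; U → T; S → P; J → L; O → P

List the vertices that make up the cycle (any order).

DFS with gray/black marking from J:
J gray
  L gray
    R gray
      U gray
        T gray
        T black
        U→J: J is gray → back edge
Back edge closes the cycle J → L → R → U → J; its vertices are {J, L, R, U}.

J, L, R, U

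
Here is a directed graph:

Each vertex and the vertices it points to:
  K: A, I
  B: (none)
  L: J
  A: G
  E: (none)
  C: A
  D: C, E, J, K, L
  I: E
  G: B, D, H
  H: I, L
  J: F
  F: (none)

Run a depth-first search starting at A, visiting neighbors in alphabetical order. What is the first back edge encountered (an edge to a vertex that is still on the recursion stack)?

DFS from A (visiting neighbors in alphabetical order); mark gray on enter, black on exit:
A gray
  G gray
    B gray
    B black
    D gray
      C gray
        C→A: A is gray → back edge
First back edge: C → A.

C->A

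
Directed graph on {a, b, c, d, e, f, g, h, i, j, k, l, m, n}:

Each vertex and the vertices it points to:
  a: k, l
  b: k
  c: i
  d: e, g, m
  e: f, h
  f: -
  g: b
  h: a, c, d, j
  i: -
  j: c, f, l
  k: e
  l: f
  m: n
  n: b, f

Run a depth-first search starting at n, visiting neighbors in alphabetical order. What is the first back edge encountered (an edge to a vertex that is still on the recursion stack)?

a→k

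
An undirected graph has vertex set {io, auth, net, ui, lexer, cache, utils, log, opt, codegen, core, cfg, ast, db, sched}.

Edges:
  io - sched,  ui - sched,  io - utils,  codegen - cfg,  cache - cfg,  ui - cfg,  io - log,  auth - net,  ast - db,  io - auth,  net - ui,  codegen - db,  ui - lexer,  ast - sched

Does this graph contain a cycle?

Yes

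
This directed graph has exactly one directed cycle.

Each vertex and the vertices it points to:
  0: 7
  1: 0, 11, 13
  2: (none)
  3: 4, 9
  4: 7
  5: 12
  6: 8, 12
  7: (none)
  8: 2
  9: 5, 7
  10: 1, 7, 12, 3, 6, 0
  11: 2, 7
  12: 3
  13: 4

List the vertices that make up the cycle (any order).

3, 5, 9, 12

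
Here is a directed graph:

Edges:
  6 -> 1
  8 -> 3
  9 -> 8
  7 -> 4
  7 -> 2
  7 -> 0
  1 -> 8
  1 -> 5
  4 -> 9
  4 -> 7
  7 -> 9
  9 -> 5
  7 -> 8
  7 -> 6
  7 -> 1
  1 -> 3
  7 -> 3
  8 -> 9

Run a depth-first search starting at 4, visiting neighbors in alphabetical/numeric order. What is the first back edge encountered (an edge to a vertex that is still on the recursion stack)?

9->8

DFS from 4 (visiting neighbors in alphabetical/numeric order); mark gray on enter, black on exit:
4 gray
  7 gray
    0 gray
    0 black
    1 gray
      3 gray
      3 black
      5 gray
      5 black
      8 gray
        8→3: 3 black — skip
        9 gray
          9→5: 5 black — skip
          9→8: 8 is gray → back edge
First back edge: 9 → 8.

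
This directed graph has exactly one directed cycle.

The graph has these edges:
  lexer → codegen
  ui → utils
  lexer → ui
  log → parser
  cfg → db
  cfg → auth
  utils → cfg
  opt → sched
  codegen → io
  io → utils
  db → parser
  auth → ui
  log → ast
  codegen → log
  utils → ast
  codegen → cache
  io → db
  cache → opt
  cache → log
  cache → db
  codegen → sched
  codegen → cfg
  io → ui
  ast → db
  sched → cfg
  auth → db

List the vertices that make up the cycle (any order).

DFS with gray/black marking from ui:
ui gray
  utils gray
    ast gray
      db gray
        parser gray
        parser black
      db black
    ast black
    cfg gray
      cfg→db: db black — skip
      auth gray
        auth→db: db black — skip
        auth→ui: ui is gray → back edge
Back edge closes the cycle ui → utils → cfg → auth → ui; its vertices are {ui, cfg, auth, utils}.

ui, cfg, auth, utils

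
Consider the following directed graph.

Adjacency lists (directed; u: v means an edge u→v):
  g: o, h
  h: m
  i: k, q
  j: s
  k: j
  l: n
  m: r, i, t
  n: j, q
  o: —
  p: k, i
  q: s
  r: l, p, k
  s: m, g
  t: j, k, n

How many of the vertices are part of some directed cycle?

13

A vertex is on a directed cycle iff it belongs to a strongly connected component of size ≥ 2 (or has a self-loop).
The vertices on cycles are {g, h, i, j, k, l, m, n, p, q, r, s, t} — 13 in total.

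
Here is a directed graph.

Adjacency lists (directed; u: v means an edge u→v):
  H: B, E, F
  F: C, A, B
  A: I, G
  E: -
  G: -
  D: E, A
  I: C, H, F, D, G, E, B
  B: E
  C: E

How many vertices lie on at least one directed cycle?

5

A vertex is on a directed cycle iff it belongs to a strongly connected component of size ≥ 2 (or has a self-loop).
The vertices on cycles are {A, D, F, H, I} — 5 in total.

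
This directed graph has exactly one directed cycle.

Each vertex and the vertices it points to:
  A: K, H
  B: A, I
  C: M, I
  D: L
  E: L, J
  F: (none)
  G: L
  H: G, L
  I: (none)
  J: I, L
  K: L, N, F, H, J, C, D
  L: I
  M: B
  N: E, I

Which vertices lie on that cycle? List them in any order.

DFS with gray/black marking from A:
A gray
  K gray
    L gray
      I gray
      I black
    L black
    N gray
      E gray
        E→L: L black — skip
        J gray
          J→I: I black — skip
          J→L: L black — skip
        J black
      E black
      N→I: I black — skip
    N black
    F gray
    F black
    H gray
      G gray
        G→L: L black — skip
      G black
      H→L: L black — skip
    H black
    K→J: J black — skip
    C gray
      M gray
        B gray
          B→A: A is gray → back edge
Back edge closes the cycle A → K → C → M → B → A; its vertices are {A, B, C, K, M}.

A, B, C, K, M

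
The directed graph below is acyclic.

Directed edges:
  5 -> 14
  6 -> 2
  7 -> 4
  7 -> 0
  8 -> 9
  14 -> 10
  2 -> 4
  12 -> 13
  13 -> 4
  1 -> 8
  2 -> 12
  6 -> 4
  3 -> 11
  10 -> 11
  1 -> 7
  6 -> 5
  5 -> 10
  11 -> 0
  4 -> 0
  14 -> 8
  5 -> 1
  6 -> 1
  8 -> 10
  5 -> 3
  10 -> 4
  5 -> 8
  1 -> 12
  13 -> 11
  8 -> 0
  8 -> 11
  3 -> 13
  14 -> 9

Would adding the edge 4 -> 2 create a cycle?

Yes

Adding 4→2 creates a cycle iff 2 can already reach 4.
Path from 2: 2 → 4.
So 2 → … → 4 → 2 is a cycle.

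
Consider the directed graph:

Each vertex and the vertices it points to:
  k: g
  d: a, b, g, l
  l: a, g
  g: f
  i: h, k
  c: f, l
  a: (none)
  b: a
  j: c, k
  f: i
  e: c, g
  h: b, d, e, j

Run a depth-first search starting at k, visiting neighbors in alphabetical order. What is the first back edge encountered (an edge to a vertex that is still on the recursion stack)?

DFS from k (visiting neighbors in alphabetical order); mark gray on enter, black on exit:
k gray
  g gray
    f gray
      i gray
        h gray
          b gray
            a gray
            a black
          b black
          d gray
            d→a: a black — skip
            d→b: b black — skip
            d→g: g is gray → back edge
First back edge: d → g.

d->g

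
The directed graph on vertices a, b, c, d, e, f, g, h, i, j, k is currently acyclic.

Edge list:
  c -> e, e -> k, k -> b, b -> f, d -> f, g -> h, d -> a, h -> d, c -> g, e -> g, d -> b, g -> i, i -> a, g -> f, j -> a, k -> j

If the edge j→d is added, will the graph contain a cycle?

Adding j→d creates a cycle iff d can already reach j.
Explore from d: no path reaches j. The graph stays acyclic.

No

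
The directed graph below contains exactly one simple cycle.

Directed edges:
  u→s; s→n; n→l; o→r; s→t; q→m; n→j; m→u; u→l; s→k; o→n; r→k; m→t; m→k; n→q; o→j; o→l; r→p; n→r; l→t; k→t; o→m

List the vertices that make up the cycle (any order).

m, n, q, s, u

DFS with gray/black marking from n:
n gray
  r gray
    k gray
      t gray
      t black
    k black
    p gray
    p black
  r black
  j gray
  j black
  l gray
    l→t: t black — skip
  l black
  q gray
    m gray
      m→k: k black — skip
      u gray
        s gray
          s→n: n is gray → back edge
Back edge closes the cycle n → q → m → u → s → n; its vertices are {m, n, q, s, u}.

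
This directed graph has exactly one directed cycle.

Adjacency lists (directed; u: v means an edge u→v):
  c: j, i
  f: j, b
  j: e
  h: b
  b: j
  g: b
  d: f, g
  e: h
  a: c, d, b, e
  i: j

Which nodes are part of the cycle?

b, e, h, j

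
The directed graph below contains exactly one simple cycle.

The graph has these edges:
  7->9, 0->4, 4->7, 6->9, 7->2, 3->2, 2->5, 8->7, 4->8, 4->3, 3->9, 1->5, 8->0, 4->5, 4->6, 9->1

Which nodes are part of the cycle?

0, 4, 8

DFS with gray/black marking from 0:
0 gray
  4 gray
    7 gray
      9 gray
        1 gray
          5 gray
          5 black
        1 black
      9 black
      2 gray
        2→5: 5 black — skip
      2 black
    7 black
    8 gray
      8→0: 0 is gray → back edge
Back edge closes the cycle 0 → 4 → 8 → 0; its vertices are {0, 4, 8}.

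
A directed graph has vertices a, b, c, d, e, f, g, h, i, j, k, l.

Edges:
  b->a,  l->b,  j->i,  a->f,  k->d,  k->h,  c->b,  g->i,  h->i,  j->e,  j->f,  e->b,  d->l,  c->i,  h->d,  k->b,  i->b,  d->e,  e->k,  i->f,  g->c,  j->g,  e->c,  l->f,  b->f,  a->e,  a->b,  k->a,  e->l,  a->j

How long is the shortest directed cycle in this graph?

2

For each vertex v, BFS finds the shortest path from v back to v.
The shortest such closed walk is a → b → a, length 2.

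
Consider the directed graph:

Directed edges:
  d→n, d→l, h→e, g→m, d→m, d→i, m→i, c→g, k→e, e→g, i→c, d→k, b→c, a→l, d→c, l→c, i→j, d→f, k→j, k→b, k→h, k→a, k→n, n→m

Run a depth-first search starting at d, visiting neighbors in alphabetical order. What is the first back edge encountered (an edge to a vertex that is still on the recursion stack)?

i->c

DFS from d (visiting neighbors in alphabetical order); mark gray on enter, black on exit:
d gray
  c gray
    g gray
      m gray
        i gray
          i→c: c is gray → back edge
First back edge: i → c.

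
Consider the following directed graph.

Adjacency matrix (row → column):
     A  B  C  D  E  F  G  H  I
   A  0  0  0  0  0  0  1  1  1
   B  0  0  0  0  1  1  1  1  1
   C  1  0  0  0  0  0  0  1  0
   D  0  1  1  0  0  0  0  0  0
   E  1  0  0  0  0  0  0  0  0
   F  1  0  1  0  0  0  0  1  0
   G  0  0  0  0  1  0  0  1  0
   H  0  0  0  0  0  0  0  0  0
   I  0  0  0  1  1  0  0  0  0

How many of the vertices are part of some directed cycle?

8

A vertex is on a directed cycle iff it belongs to a strongly connected component of size ≥ 2 (or has a self-loop).
The vertices on cycles are {A, B, C, D, E, F, G, I} — 8 in total.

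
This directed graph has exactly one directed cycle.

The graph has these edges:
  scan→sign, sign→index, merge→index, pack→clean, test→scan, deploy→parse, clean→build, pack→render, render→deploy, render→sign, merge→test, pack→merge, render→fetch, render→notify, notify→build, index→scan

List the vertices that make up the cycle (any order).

DFS with gray/black marking from index:
index gray
  scan gray
    sign gray
      sign→index: index is gray → back edge
Back edge closes the cycle index → scan → sign → index; its vertices are {scan, sign, index}.

scan, sign, index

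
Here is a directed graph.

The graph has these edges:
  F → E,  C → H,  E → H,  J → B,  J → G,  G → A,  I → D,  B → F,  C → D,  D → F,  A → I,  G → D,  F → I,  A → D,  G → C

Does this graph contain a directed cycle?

DFS with white/gray/black marking, starting from C:
C gray
  D gray
    F gray
      E gray
        H gray
        H black
      E black
      I gray
        I→D: D is gray → back edge
Back edge found, so a cycle exists: D → F → I → D.

Yes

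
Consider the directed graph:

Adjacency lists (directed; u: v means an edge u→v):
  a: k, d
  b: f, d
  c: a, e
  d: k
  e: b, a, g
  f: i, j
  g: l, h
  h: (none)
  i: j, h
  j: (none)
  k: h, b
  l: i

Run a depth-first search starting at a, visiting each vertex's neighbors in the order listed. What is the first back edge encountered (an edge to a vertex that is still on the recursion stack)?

DFS from a (visiting each vertex's neighbors in the order listed); mark gray on enter, black on exit:
a gray
  k gray
    h gray
    h black
    b gray
      f gray
        i gray
          j gray
          j black
          i→h: h black — skip
        i black
        f→j: j black — skip
      f black
      d gray
        d→k: k is gray → back edge
First back edge: d → k.

d→k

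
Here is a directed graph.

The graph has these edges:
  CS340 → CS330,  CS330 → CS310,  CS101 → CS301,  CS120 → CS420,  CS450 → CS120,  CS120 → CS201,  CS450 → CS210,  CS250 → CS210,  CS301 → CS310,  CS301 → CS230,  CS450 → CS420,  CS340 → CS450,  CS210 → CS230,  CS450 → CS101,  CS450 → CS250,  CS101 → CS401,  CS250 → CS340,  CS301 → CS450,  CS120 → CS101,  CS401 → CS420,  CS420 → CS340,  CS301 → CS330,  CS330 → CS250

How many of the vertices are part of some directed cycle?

9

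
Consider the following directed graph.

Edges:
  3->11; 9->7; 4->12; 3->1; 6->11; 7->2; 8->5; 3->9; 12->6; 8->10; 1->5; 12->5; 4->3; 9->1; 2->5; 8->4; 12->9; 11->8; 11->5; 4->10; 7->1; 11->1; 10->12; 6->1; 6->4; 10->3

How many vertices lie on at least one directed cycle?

A vertex is on a directed cycle iff it belongs to a strongly connected component of size ≥ 2 (or has a self-loop).
The vertices on cycles are {3, 4, 6, 8, 10, 11, 12} — 7 in total.

7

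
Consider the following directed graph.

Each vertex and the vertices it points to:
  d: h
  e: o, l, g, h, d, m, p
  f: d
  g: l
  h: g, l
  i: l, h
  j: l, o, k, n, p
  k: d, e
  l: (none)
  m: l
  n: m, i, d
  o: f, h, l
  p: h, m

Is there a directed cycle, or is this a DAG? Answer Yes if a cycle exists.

No

DFS with white/gray/black marking, starting from g:
g gray
  l gray
  l black
g black
d gray
  h gray
    h→g: g black — skip
    h→l: l black — skip
  h black
d black
e gray
  o gray
    f gray
      f→d: d black — skip
    f black
    o→h: h black — skip
    o→l: l black — skip
  o black
  e→l: l black — skip
  e→g: g black — skip
  e→h: h black — skip
  e→d: d black — skip
  m gray
    m→l: l black — skip
  m black
  p gray
    p→h: h black — skip
    p→m: m black — skip
  p black
e black
i gray
  i→l: l black — skip
  i→h: h black — skip
i black
j gray
  j→l: l black — skip
  j→o: o black — skip
  k gray
    k→d: d black — skip
    k→e: e black — skip
  k black
  n gray
    n→m: m black — skip
    n→i: i black — skip
    n→d: d black — skip
  n black
  j→p: p black — skip
j black
Every edge goes to a white or black vertex — no back edge, so the graph is acyclic.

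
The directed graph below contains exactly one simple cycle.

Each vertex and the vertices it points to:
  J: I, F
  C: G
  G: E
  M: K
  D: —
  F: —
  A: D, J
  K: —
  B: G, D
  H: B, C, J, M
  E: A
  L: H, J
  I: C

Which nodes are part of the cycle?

A, C, E, G, I, J

DFS with gray/black marking from J:
J gray
  I gray
    C gray
      G gray
        E gray
          A gray
            D gray
            D black
            A→J: J is gray → back edge
Back edge closes the cycle J → I → C → G → E → A → J; its vertices are {A, C, E, G, I, J}.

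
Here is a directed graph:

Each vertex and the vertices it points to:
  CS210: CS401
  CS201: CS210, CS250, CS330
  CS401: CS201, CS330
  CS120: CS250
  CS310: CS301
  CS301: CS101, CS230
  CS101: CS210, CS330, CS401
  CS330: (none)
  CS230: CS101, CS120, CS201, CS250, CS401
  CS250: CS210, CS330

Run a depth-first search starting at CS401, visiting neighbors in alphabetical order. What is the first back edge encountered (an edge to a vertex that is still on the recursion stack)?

DFS from CS401 (visiting neighbors in alphabetical order); mark gray on enter, black on exit:
CS401 gray
  CS201 gray
    CS210 gray
      CS210→CS401: CS401 is gray → back edge
First back edge: CS210 → CS401.

CS210->CS401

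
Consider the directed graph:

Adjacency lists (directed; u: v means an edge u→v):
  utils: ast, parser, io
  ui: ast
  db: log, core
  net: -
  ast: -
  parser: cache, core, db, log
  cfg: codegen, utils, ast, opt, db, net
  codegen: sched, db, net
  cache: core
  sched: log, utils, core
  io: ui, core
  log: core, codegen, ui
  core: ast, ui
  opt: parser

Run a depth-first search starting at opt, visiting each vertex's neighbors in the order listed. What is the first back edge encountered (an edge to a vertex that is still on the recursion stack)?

DFS from opt (visiting each vertex's neighbors in the order listed); mark gray on enter, black on exit:
opt gray
  parser gray
    cache gray
      core gray
        ast gray
        ast black
        ui gray
          ui→ast: ast black — skip
        ui black
      core black
    cache black
    parser→core: core black — skip
    db gray
      log gray
        log→core: core black — skip
        codegen gray
          sched gray
            sched→log: log is gray → back edge
First back edge: sched → log.

sched->log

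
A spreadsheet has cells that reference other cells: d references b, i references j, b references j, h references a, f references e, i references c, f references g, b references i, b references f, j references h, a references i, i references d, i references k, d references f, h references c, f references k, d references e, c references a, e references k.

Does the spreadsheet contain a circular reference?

Yes

DFS with white/gray/black marking, starting from b:
b gray
  j gray
    h gray
      a gray
        i gray
          k gray
          k black
          d gray
            e gray
              e→k: k black — skip
            e black
            d→b: b is gray → back edge
Back edge found, so a cycle exists: b → j → h → a → i → d → b.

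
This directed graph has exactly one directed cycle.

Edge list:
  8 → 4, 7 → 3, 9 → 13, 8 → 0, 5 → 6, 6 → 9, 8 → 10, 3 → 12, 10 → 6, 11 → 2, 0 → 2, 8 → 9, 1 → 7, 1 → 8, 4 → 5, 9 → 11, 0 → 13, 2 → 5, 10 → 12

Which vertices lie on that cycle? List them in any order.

DFS with gray/black marking from 9:
9 gray
  13 gray
  13 black
  11 gray
    2 gray
      5 gray
        6 gray
          6→9: 9 is gray → back edge
Back edge closes the cycle 9 → 11 → 2 → 5 → 6 → 9; its vertices are {2, 5, 6, 9, 11}.

2, 5, 6, 9, 11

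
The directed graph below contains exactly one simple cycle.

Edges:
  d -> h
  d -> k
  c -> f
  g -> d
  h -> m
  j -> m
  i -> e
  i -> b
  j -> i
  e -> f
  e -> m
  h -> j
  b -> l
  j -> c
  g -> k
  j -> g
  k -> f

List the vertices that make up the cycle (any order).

d, g, h, j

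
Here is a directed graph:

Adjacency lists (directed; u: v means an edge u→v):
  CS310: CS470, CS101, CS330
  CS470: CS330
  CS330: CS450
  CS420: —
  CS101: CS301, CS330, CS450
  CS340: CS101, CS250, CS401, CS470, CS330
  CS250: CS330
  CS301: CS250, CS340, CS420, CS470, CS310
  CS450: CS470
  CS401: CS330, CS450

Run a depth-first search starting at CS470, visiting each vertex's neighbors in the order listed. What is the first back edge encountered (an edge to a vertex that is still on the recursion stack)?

DFS from CS470 (visiting each vertex's neighbors in the order listed); mark gray on enter, black on exit:
CS470 gray
  CS330 gray
    CS450 gray
      CS450→CS470: CS470 is gray → back edge
First back edge: CS450 → CS470.

CS450→CS470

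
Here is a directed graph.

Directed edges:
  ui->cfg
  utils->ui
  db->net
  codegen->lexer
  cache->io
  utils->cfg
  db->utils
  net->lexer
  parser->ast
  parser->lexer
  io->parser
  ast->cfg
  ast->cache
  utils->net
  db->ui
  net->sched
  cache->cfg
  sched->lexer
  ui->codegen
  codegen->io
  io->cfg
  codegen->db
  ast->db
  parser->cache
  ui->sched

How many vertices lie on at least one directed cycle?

8

A vertex is on a directed cycle iff it belongs to a strongly connected component of size ≥ 2 (or has a self-loop).
The vertices on cycles are {db, io, ui, ast, cache, utils, parser, codegen} — 8 in total.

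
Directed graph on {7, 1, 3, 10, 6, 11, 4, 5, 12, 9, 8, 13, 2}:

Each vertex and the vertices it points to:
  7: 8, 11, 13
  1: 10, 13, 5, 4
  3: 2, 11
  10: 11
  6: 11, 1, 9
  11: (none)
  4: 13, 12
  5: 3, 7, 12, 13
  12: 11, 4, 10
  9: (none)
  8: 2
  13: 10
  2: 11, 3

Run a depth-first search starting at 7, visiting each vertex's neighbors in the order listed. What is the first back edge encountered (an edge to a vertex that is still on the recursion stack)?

3→2

DFS from 7 (visiting each vertex's neighbors in the order listed); mark gray on enter, black on exit:
7 gray
  8 gray
    2 gray
      11 gray
      11 black
      3 gray
        3→2: 2 is gray → back edge
First back edge: 3 → 2.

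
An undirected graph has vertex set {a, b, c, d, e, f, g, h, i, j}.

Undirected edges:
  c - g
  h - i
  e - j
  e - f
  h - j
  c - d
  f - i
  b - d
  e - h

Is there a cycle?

Yes

DFS, tracking each vertex's parent; an edge to a visited non-parent vertex closes a cycle.
Start from b:
visit b (parent –)
  visit d (parent b)
    visit c (parent d)
      visit g (parent c)
        g–c: parent, skip
      c–d: parent, skip
    d–b: parent, skip
visit a (parent –)
visit e (parent –)
  visit h (parent e)
    visit j (parent h)
      j–h: parent, skip
      j–e: e visited and ≠ parent → cycle
Cycle: e – h – j – e.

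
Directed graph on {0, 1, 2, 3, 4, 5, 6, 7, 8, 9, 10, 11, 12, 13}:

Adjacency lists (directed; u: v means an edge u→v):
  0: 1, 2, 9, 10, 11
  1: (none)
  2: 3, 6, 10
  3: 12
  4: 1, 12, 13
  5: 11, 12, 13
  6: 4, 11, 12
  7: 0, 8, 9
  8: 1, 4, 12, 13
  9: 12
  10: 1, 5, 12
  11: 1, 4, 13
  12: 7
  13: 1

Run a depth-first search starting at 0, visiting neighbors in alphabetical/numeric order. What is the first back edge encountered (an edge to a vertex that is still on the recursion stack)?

DFS from 0 (visiting neighbors in alphabetical/numeric order); mark gray on enter, black on exit:
0 gray
  1 gray
  1 black
  2 gray
    3 gray
      12 gray
        7 gray
          7→0: 0 is gray → back edge
First back edge: 7 → 0.

7→0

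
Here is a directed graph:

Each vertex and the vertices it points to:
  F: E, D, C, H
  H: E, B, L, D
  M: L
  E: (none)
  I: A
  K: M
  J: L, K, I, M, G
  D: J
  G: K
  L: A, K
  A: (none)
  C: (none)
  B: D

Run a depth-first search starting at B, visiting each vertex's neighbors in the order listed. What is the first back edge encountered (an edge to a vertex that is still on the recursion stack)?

DFS from B (visiting each vertex's neighbors in the order listed); mark gray on enter, black on exit:
B gray
  D gray
    J gray
      L gray
        A gray
        A black
        K gray
          M gray
            M→L: L is gray → back edge
First back edge: M → L.

M->L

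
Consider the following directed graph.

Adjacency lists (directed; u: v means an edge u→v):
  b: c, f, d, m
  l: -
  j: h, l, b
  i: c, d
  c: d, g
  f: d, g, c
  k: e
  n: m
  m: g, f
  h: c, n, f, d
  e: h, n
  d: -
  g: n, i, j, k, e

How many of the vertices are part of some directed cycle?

11

A vertex is on a directed cycle iff it belongs to a strongly connected component of size ≥ 2 (or has a self-loop).
The vertices on cycles are {b, c, e, f, g, h, i, j, k, m, n} — 11 in total.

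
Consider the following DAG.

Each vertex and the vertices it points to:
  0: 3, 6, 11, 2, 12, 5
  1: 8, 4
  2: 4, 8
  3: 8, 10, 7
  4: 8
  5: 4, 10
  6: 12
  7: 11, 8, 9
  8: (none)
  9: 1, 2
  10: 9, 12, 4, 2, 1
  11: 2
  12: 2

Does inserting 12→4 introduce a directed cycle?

Adding 12→4 creates a cycle iff 4 can already reach 12.
Explore from 4: no path reaches 12. The graph stays acyclic.

No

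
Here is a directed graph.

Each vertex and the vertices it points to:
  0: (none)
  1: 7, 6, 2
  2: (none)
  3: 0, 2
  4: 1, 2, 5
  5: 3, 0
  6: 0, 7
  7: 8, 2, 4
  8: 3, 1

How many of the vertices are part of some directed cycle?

5

A vertex is on a directed cycle iff it belongs to a strongly connected component of size ≥ 2 (or has a self-loop).
The vertices on cycles are {1, 4, 6, 7, 8} — 5 in total.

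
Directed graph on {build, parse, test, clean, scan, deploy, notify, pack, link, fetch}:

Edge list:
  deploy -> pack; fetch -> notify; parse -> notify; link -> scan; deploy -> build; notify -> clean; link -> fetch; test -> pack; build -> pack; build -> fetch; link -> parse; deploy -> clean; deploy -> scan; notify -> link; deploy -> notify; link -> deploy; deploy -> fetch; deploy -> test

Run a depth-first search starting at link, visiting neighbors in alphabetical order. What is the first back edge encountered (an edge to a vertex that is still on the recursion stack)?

notify→link

DFS from link (visiting neighbors in alphabetical order); mark gray on enter, black on exit:
link gray
  deploy gray
    build gray
      fetch gray
        notify gray
          clean gray
          clean black
          notify→link: link is gray → back edge
First back edge: notify → link.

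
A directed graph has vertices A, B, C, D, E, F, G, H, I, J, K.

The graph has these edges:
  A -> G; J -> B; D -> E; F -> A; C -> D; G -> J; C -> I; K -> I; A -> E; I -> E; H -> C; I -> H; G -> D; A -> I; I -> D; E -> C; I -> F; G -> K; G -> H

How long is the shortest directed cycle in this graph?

3

For each vertex v, BFS finds the shortest path from v back to v.
The shortest such closed walk is H → C → I → H, length 3.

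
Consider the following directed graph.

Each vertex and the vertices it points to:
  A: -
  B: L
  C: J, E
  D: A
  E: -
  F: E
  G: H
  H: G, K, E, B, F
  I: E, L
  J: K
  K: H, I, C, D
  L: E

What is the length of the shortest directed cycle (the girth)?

For each vertex v, BFS finds the shortest path from v back to v.
The shortest such closed walk is H → G → H, length 2.

2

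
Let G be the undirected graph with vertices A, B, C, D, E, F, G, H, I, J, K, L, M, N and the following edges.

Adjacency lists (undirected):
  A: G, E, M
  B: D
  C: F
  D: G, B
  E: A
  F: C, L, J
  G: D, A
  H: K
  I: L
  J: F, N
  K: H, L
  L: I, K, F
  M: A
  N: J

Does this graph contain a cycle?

DFS, tracking each vertex's parent; an edge to a visited non-parent vertex closes a cycle.
Start from H:
visit H (parent –)
  visit K (parent H)
    K–H: parent, skip
    visit L (parent K)
      visit I (parent L)
        I–L: parent, skip
      L–K: parent, skip
      visit F (parent L)
        visit C (parent F)
          C–F: parent, skip
        F–L: parent, skip
        visit J (parent F)
          J–F: parent, skip
          visit N (parent J)
            N–J: parent, skip
visit A (parent –)
  visit G (parent A)
    visit D (parent G)
      D–G: parent, skip
      visit B (parent D)
        B–D: parent, skip
    G–A: parent, skip
  visit E (parent A)
    E–A: parent, skip
  visit M (parent A)
    M–A: parent, skip
No non-parent visited neighbor found — the graph is a forest.

No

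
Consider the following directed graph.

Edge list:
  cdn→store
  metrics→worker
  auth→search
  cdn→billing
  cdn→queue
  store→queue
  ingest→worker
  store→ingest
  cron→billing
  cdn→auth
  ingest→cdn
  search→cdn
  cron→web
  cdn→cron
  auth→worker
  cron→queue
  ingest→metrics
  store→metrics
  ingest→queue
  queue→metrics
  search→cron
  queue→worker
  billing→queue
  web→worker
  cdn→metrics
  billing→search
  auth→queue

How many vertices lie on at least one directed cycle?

A vertex is on a directed cycle iff it belongs to a strongly connected component of size ≥ 2 (or has a self-loop).
The vertices on cycles are {cdn, auth, cron, store, ingest, search, billing} — 7 in total.

7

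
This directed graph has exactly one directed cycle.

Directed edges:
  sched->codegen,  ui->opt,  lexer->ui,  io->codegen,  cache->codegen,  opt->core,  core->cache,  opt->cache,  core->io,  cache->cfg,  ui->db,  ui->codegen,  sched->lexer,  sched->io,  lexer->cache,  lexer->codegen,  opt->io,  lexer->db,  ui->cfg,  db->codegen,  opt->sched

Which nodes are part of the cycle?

ui, opt, lexer, sched

DFS with gray/black marking from opt:
opt gray
  sched gray
    lexer gray
      db gray
        codegen gray
        codegen black
      db black
      lexer→codegen: codegen black — skip
      ui gray
        cfg gray
        cfg black
        ui→opt: opt is gray → back edge
Back edge closes the cycle opt → sched → lexer → ui → opt; its vertices are {ui, opt, lexer, sched}.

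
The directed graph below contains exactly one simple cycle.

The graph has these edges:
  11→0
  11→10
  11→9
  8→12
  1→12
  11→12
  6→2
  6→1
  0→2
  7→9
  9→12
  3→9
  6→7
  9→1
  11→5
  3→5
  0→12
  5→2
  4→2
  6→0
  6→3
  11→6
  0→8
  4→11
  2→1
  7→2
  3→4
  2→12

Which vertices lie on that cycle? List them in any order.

3, 4, 6, 11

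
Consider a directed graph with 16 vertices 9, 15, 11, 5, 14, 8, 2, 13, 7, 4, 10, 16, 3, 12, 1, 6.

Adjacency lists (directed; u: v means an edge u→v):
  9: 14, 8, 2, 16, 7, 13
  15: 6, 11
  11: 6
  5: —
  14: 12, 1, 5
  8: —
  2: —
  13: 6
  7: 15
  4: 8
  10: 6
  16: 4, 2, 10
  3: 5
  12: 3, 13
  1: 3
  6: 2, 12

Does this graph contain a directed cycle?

DFS with white/gray/black marking, starting from 7:
7 gray
  15 gray
    6 gray
      2 gray
      2 black
      12 gray
        3 gray
          5 gray
          5 black
        3 black
        13 gray
          13→6: 6 is gray → back edge
Back edge found, so a cycle exists: 6 → 12 → 13 → 6.

Yes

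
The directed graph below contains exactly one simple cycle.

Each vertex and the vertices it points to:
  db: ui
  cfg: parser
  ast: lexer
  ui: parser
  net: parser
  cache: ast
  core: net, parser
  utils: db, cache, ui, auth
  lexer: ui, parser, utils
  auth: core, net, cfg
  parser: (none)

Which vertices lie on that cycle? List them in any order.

DFS with gray/black marking from utils:
utils gray
  db gray
    ui gray
      parser gray
      parser black
    ui black
  db black
  cache gray
    ast gray
      lexer gray
        lexer→ui: ui black — skip
        lexer→parser: parser black — skip
        lexer→utils: utils is gray → back edge
Back edge closes the cycle utils → cache → ast → lexer → utils; its vertices are {ast, cache, lexer, utils}.

ast, cache, lexer, utils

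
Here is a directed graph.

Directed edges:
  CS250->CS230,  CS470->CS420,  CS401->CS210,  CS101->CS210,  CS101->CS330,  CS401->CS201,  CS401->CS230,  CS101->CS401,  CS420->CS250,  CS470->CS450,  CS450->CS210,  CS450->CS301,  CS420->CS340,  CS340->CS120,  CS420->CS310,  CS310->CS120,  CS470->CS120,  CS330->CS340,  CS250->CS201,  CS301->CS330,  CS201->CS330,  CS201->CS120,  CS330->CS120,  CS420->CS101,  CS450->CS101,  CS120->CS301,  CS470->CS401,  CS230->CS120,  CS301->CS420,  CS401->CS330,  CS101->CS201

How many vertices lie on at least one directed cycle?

A vertex is on a directed cycle iff it belongs to a strongly connected component of size ≥ 2 (or has a self-loop).
The vertices on cycles are {CS101, CS120, CS201, CS230, CS250, CS301, CS310, CS330, CS340, CS401, CS420} — 11 in total.

11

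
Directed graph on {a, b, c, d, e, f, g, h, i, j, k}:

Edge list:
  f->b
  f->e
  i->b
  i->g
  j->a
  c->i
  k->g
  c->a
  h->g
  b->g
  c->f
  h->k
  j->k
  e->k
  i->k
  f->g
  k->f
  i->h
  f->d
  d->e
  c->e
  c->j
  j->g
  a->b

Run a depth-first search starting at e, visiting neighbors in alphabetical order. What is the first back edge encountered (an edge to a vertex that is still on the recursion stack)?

DFS from e (visiting neighbors in alphabetical order); mark gray on enter, black on exit:
e gray
  k gray
    f gray
      b gray
        g gray
        g black
      b black
      d gray
        d→e: e is gray → back edge
First back edge: d → e.

d→e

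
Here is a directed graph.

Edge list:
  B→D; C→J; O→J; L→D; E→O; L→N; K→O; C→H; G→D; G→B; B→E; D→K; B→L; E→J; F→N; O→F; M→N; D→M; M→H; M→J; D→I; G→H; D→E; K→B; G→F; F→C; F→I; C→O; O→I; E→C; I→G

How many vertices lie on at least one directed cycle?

A vertex is on a directed cycle iff it belongs to a strongly connected component of size ≥ 2 (or has a self-loop).
The vertices on cycles are {B, C, D, E, F, G, I, K, L, O} — 10 in total.

10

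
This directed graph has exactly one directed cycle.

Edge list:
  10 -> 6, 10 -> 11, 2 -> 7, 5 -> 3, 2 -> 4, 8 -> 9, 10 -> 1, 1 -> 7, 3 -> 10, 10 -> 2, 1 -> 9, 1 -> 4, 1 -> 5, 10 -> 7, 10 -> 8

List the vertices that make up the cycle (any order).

1, 3, 5, 10

DFS with gray/black marking from 10:
10 gray
  11 gray
  11 black
  6 gray
  6 black
  7 gray
  7 black
  8 gray
    9 gray
    9 black
  8 black
  2 gray
    4 gray
    4 black
    2→7: 7 black — skip
  2 black
  1 gray
    1→9: 9 black — skip
    5 gray
      3 gray
        3→10: 10 is gray → back edge
Back edge closes the cycle 10 → 1 → 5 → 3 → 10; its vertices are {1, 3, 5, 10}.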